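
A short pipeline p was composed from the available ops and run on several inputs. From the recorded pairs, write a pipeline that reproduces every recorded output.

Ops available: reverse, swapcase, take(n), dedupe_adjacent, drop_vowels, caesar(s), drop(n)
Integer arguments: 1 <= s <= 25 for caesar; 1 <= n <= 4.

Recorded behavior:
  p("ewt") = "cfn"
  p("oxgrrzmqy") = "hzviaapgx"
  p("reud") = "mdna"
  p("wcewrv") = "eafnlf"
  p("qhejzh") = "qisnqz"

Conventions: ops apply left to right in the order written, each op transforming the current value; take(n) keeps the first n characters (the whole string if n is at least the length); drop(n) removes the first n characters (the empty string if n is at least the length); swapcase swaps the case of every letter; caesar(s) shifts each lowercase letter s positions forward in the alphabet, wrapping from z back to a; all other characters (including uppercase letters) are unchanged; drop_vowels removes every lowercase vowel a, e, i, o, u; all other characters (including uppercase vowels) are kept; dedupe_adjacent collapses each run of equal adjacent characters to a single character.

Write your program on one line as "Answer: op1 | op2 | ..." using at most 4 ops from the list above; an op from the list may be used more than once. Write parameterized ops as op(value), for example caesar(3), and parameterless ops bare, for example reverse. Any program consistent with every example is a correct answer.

caesar(20) | reverse | caesar(15)

Check, running the answer program on each example:
  "ewt" -> "yqn" -> "nqy" -> "cfn"
  "oxgrrzmqy" -> "iralltgks" -> "skgtllari" -> "hzviaapgx"
  "reud" -> "lyox" -> "xoyl" -> "mdna"
  "wcewrv" -> "qwyqlp" -> "plqywq" -> "eafnlf"
  "qhejzh" -> "kbydtb" -> "btdybk" -> "qisnqz"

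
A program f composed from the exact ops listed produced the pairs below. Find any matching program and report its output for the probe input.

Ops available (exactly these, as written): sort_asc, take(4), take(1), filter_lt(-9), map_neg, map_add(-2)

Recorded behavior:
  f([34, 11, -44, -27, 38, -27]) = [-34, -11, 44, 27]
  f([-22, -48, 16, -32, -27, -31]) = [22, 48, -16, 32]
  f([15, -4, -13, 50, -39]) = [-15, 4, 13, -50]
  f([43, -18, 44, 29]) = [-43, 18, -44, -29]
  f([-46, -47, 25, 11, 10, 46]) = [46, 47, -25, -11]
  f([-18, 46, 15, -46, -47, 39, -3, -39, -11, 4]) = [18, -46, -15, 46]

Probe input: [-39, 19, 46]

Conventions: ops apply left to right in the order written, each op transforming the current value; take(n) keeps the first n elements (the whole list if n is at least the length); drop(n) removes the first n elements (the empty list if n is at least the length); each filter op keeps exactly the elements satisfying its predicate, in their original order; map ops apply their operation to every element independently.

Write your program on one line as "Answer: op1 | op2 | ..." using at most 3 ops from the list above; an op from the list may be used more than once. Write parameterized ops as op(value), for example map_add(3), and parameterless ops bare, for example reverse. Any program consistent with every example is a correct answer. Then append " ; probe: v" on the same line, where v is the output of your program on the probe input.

map_neg | take(4) ; probe: [39, -19, -46]

Check, running the answer program on each example:
  [34, 11, -44, -27, 38, -27] -> [-34, -11, 44, 27, -38, 27] -> [-34, -11, 44, 27]
  [-22, -48, 16, -32, -27, -31] -> [22, 48, -16, 32, 27, 31] -> [22, 48, -16, 32]
  [15, -4, -13, 50, -39] -> [-15, 4, 13, -50, 39] -> [-15, 4, 13, -50]
  [43, -18, 44, 29] -> [-43, 18, -44, -29] -> [-43, 18, -44, -29]
  [-46, -47, 25, 11, 10, 46] -> [46, 47, -25, -11, -10, -46] -> [46, 47, -25, -11]
  [-18, 46, 15, -46, -47, 39, -3, -39, -11, 4] -> [18, -46, -15, 46, 47, -39, 3, 39, 11, -4] -> [18, -46, -15, 46]
  probe: [-39, 19, 46] -> [39, -19, -46] -> [39, -19, -46]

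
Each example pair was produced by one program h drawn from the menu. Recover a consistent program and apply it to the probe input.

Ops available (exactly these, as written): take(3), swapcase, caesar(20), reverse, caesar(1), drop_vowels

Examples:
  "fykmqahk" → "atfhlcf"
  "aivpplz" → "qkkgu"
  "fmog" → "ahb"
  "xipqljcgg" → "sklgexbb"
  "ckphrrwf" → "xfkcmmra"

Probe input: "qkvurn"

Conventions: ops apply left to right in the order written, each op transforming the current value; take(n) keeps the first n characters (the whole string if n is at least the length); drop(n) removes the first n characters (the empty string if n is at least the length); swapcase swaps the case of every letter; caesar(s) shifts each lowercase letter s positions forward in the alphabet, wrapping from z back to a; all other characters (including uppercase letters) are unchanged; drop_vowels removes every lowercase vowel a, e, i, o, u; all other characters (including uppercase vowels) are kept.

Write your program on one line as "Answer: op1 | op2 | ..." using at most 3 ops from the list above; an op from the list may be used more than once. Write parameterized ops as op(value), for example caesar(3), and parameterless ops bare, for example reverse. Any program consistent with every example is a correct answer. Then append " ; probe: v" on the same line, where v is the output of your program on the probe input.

drop_vowels | caesar(20) | caesar(1) ; probe: "lfqmi"

Check, running the answer program on each example:
  "fykmqahk" -> "fykmqhk" -> "zsegkbe" -> "atfhlcf"
  "aivpplz" -> "vpplz" -> "pjjft" -> "qkkgu"
  "fmog" -> "fmg" -> "zga" -> "ahb"
  "xipqljcgg" -> "xpqljcgg" -> "rjkfdwaa" -> "sklgexbb"
  "ckphrrwf" -> "ckphrrwf" -> "wejbllqz" -> "xfkcmmra"
  probe: "qkvurn" -> "qkvrn" -> "keplh" -> "lfqmi"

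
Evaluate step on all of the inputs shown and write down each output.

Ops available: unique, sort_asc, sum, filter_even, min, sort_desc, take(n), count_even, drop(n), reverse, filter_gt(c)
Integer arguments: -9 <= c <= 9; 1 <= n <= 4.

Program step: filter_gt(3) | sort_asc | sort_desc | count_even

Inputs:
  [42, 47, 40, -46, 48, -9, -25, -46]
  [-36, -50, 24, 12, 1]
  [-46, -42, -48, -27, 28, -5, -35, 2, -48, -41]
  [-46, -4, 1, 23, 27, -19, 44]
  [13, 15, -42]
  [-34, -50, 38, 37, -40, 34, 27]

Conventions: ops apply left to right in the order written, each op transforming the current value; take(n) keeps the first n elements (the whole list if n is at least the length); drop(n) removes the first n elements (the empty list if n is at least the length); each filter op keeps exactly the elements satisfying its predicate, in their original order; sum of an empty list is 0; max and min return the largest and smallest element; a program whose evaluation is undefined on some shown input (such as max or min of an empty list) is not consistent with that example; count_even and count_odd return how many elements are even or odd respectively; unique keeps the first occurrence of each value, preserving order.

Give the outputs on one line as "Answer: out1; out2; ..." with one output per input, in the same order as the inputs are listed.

3; 2; 1; 1; 0; 2

Execution, op by op:
  [42, 47, 40, -46, 48, -9, -25, -46] -> [42, 47, 40, 48] -> [40, 42, 47, 48] -> [48, 47, 42, 40] -> 3
  [-36, -50, 24, 12, 1] -> [24, 12] -> [12, 24] -> [24, 12] -> 2
  [-46, -42, -48, -27, 28, -5, -35, 2, -48, -41] -> [28] -> [28] -> [28] -> 1
  [-46, -4, 1, 23, 27, -19, 44] -> [23, 27, 44] -> [23, 27, 44] -> [44, 27, 23] -> 1
  [13, 15, -42] -> [13, 15] -> [13, 15] -> [15, 13] -> 0
  [-34, -50, 38, 37, -40, 34, 27] -> [38, 37, 34, 27] -> [27, 34, 37, 38] -> [38, 37, 34, 27] -> 2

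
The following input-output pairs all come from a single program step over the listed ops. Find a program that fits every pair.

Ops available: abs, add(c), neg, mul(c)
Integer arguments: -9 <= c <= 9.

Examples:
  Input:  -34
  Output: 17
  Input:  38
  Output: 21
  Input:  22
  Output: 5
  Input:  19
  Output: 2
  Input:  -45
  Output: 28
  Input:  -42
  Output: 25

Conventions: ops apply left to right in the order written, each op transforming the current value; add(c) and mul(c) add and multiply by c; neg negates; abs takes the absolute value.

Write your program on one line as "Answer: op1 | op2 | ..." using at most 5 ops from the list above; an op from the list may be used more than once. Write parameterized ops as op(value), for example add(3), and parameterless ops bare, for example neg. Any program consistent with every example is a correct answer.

abs | add(-6) | add(-5) | add(-6)

Check, running the answer program on each example:
  -34 -> 34 -> 28 -> 23 -> 17
  38 -> 38 -> 32 -> 27 -> 21
  22 -> 22 -> 16 -> 11 -> 5
  19 -> 19 -> 13 -> 8 -> 2
  -45 -> 45 -> 39 -> 34 -> 28
  -42 -> 42 -> 36 -> 31 -> 25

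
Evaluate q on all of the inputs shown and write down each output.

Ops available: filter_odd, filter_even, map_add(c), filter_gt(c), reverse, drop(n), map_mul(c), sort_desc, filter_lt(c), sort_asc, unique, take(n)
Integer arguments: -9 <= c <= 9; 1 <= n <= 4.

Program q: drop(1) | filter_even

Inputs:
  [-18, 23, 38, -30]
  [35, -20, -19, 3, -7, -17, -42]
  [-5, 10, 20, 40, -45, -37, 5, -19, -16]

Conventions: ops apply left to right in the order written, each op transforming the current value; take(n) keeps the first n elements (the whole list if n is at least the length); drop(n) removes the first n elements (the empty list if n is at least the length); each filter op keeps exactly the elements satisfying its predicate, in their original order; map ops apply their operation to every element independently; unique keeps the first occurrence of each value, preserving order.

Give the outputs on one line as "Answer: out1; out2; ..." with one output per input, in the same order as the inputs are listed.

[38, -30]; [-20, -42]; [10, 20, 40, -16]

Execution, op by op:
  [-18, 23, 38, -30] -> [23, 38, -30] -> [38, -30]
  [35, -20, -19, 3, -7, -17, -42] -> [-20, -19, 3, -7, -17, -42] -> [-20, -42]
  [-5, 10, 20, 40, -45, -37, 5, -19, -16] -> [10, 20, 40, -45, -37, 5, -19, -16] -> [10, 20, 40, -16]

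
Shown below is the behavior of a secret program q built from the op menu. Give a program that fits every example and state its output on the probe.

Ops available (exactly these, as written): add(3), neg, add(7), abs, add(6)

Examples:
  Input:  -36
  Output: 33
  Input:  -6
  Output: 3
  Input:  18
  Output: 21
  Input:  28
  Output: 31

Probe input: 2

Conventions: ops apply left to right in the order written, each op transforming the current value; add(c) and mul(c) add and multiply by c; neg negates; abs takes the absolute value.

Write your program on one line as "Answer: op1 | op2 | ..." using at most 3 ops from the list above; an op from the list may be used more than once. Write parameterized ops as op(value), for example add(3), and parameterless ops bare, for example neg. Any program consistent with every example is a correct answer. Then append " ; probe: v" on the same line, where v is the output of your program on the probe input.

add(3) | abs ; probe: 5

Check, running the answer program on each example:
  -36 -> -33 -> 33
  -6 -> -3 -> 3
  18 -> 21 -> 21
  28 -> 31 -> 31
  probe: 2 -> 5 -> 5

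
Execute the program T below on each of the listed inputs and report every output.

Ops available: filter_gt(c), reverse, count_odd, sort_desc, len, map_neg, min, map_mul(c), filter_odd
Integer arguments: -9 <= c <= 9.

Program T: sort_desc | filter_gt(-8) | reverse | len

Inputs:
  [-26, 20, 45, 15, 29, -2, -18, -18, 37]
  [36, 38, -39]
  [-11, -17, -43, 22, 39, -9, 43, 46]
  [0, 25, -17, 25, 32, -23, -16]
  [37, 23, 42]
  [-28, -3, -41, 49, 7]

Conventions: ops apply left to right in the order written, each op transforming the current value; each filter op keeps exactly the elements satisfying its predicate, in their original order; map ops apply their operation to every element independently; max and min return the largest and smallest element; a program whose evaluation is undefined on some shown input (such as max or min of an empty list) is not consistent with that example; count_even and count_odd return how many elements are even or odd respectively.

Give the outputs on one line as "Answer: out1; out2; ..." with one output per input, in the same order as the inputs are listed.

Execution, op by op:
  [-26, 20, 45, 15, 29, -2, -18, -18, 37] -> [45, 37, 29, 20, 15, -2, -18, -18, -26] -> [45, 37, 29, 20, 15, -2] -> [-2, 15, 20, 29, 37, 45] -> 6
  [36, 38, -39] -> [38, 36, -39] -> [38, 36] -> [36, 38] -> 2
  [-11, -17, -43, 22, 39, -9, 43, 46] -> [46, 43, 39, 22, -9, -11, -17, -43] -> [46, 43, 39, 22] -> [22, 39, 43, 46] -> 4
  [0, 25, -17, 25, 32, -23, -16] -> [32, 25, 25, 0, -16, -17, -23] -> [32, 25, 25, 0] -> [0, 25, 25, 32] -> 4
  [37, 23, 42] -> [42, 37, 23] -> [42, 37, 23] -> [23, 37, 42] -> 3
  [-28, -3, -41, 49, 7] -> [49, 7, -3, -28, -41] -> [49, 7, -3] -> [-3, 7, 49] -> 3

6; 2; 4; 4; 3; 3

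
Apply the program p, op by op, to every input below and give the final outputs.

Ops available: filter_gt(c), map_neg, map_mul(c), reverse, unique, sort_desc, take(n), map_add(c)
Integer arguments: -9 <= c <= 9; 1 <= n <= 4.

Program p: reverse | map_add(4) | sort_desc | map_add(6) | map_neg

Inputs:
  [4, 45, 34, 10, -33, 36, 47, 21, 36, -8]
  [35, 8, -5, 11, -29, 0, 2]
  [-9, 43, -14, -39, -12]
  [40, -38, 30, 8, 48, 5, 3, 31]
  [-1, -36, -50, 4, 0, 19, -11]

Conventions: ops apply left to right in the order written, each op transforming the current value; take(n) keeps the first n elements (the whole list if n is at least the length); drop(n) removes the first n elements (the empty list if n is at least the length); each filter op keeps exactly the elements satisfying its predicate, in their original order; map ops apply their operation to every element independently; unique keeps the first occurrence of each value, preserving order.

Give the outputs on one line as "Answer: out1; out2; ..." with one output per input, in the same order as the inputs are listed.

[-57, -55, -46, -46, -44, -31, -20, -14, -2, 23]; [-45, -21, -18, -12, -10, -5, 19]; [-53, -1, 2, 4, 29]; [-58, -50, -41, -40, -18, -15, -13, 28]; [-29, -14, -10, -9, 1, 26, 40]

Execution, op by op:
  [4, 45, 34, 10, -33, 36, 47, 21, 36, -8] -> [-8, 36, 21, 47, 36, -33, 10, 34, 45, 4] -> [-4, 40, 25, 51, 40, -29, 14, 38, 49, 8] -> [51, 49, 40, 40, 38, 25, 14, 8, -4, -29] -> [57, 55, 46, 46, 44, 31, 20, 14, 2, -23] -> [-57, -55, -46, -46, -44, -31, -20, -14, -2, 23]
  [35, 8, -5, 11, -29, 0, 2] -> [2, 0, -29, 11, -5, 8, 35] -> [6, 4, -25, 15, -1, 12, 39] -> [39, 15, 12, 6, 4, -1, -25] -> [45, 21, 18, 12, 10, 5, -19] -> [-45, -21, -18, -12, -10, -5, 19]
  [-9, 43, -14, -39, -12] -> [-12, -39, -14, 43, -9] -> [-8, -35, -10, 47, -5] -> [47, -5, -8, -10, -35] -> [53, 1, -2, -4, -29] -> [-53, -1, 2, 4, 29]
  [40, -38, 30, 8, 48, 5, 3, 31] -> [31, 3, 5, 48, 8, 30, -38, 40] -> [35, 7, 9, 52, 12, 34, -34, 44] -> [52, 44, 35, 34, 12, 9, 7, -34] -> [58, 50, 41, 40, 18, 15, 13, -28] -> [-58, -50, -41, -40, -18, -15, -13, 28]
  [-1, -36, -50, 4, 0, 19, -11] -> [-11, 19, 0, 4, -50, -36, -1] -> [-7, 23, 4, 8, -46, -32, 3] -> [23, 8, 4, 3, -7, -32, -46] -> [29, 14, 10, 9, -1, -26, -40] -> [-29, -14, -10, -9, 1, 26, 40]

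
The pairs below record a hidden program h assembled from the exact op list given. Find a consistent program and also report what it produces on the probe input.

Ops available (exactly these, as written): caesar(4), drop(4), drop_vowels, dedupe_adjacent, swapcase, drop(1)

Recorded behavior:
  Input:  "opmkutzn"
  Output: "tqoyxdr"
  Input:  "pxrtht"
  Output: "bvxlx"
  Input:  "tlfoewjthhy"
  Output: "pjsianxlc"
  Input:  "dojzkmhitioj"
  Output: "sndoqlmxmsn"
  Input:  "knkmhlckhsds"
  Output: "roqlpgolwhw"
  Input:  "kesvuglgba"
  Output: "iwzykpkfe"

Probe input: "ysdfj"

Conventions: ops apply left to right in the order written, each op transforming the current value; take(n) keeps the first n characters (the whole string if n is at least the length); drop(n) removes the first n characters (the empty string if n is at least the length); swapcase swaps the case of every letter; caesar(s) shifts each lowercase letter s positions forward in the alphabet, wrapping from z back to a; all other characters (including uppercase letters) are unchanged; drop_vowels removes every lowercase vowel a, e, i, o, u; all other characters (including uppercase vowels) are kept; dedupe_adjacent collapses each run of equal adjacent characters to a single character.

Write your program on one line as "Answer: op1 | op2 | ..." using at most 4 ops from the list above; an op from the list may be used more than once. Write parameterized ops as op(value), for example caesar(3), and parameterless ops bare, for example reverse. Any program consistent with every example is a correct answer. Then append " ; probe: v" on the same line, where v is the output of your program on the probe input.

caesar(4) | dedupe_adjacent | drop(1) ; probe: "whjn"

Check, running the answer program on each example:
  "opmkutzn" -> "stqoyxdr" -> "stqoyxdr" -> "tqoyxdr"
  "pxrtht" -> "tbvxlx" -> "tbvxlx" -> "bvxlx"
  "tlfoewjthhy" -> "xpjsianxllc" -> "xpjsianxlc" -> "pjsianxlc"
  "dojzkmhitioj" -> "hsndoqlmxmsn" -> "hsndoqlmxmsn" -> "sndoqlmxmsn"
  "knkmhlckhsds" -> "oroqlpgolwhw" -> "oroqlpgolwhw" -> "roqlpgolwhw"
  "kesvuglgba" -> "oiwzykpkfe" -> "oiwzykpkfe" -> "iwzykpkfe"
  probe: "ysdfj" -> "cwhjn" -> "cwhjn" -> "whjn"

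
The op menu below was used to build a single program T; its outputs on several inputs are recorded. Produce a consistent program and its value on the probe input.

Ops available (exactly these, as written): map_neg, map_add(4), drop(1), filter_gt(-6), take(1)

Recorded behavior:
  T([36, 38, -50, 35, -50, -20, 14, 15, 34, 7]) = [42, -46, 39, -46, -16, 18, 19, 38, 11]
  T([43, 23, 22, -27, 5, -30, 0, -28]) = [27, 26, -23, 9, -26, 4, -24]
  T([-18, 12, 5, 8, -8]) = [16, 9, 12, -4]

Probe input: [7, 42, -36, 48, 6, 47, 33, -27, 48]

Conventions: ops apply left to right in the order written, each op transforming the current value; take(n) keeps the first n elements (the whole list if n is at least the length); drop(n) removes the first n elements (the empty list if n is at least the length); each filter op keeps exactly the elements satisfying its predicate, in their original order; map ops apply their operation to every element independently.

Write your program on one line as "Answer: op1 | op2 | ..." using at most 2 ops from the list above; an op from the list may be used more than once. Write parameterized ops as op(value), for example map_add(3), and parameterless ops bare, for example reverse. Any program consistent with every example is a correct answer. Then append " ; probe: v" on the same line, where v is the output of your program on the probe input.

drop(1) | map_add(4) ; probe: [46, -32, 52, 10, 51, 37, -23, 52]

Check, running the answer program on each example:
  [36, 38, -50, 35, -50, -20, 14, 15, 34, 7] -> [38, -50, 35, -50, -20, 14, 15, 34, 7] -> [42, -46, 39, -46, -16, 18, 19, 38, 11]
  [43, 23, 22, -27, 5, -30, 0, -28] -> [23, 22, -27, 5, -30, 0, -28] -> [27, 26, -23, 9, -26, 4, -24]
  [-18, 12, 5, 8, -8] -> [12, 5, 8, -8] -> [16, 9, 12, -4]
  probe: [7, 42, -36, 48, 6, 47, 33, -27, 48] -> [42, -36, 48, 6, 47, 33, -27, 48] -> [46, -32, 52, 10, 51, 37, -23, 52]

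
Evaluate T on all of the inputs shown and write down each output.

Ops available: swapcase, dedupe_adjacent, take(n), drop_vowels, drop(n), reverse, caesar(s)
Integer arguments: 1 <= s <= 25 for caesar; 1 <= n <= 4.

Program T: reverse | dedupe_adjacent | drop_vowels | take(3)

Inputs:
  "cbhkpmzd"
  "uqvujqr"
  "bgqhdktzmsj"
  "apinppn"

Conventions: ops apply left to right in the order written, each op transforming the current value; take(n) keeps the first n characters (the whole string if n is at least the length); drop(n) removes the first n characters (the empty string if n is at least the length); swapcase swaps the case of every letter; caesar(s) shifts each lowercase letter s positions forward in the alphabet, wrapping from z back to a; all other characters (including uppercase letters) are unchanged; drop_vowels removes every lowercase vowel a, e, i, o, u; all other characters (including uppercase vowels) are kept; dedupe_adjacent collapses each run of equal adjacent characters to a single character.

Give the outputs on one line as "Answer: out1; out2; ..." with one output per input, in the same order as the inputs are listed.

"dzm"; "rqj"; "jsm"; "npn"

Execution, op by op:
  "cbhkpmzd" -> "dzmpkhbc" -> "dzmpkhbc" -> "dzmpkhbc" -> "dzm"
  "uqvujqr" -> "rqjuvqu" -> "rqjuvqu" -> "rqjvq" -> "rqj"
  "bgqhdktzmsj" -> "jsmztkdhqgb" -> "jsmztkdhqgb" -> "jsmztkdhqgb" -> "jsm"
  "apinppn" -> "nppnipa" -> "npnipa" -> "npnp" -> "npn"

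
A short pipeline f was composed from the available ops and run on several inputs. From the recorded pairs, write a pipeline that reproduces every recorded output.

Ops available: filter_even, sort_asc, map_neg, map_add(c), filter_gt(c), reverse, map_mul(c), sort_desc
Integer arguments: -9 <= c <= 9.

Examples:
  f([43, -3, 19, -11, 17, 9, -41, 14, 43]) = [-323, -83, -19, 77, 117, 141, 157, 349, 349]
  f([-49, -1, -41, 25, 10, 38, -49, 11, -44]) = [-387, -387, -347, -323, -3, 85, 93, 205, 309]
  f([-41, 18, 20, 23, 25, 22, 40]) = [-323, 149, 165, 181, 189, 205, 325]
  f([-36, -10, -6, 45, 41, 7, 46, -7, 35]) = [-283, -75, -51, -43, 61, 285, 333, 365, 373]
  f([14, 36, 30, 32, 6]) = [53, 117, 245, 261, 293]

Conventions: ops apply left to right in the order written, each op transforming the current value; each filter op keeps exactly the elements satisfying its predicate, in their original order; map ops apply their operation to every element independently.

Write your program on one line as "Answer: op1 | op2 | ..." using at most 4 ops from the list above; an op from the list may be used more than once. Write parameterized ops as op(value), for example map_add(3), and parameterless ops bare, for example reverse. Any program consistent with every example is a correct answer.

map_mul(-8) | sort_desc | map_neg | map_add(5)

Check, running the answer program on each example:
  [43, -3, 19, -11, 17, 9, -41, 14, 43] -> [-344, 24, -152, 88, -136, -72, 328, -112, -344] -> [328, 88, 24, -72, -112, -136, -152, -344, -344] -> [-328, -88, -24, 72, 112, 136, 152, 344, 344] -> [-323, -83, -19, 77, 117, 141, 157, 349, 349]
  [-49, -1, -41, 25, 10, 38, -49, 11, -44] -> [392, 8, 328, -200, -80, -304, 392, -88, 352] -> [392, 392, 352, 328, 8, -80, -88, -200, -304] -> [-392, -392, -352, -328, -8, 80, 88, 200, 304] -> [-387, -387, -347, -323, -3, 85, 93, 205, 309]
  [-41, 18, 20, 23, 25, 22, 40] -> [328, -144, -160, -184, -200, -176, -320] -> [328, -144, -160, -176, -184, -200, -320] -> [-328, 144, 160, 176, 184, 200, 320] -> [-323, 149, 165, 181, 189, 205, 325]
  [-36, -10, -6, 45, 41, 7, 46, -7, 35] -> [288, 80, 48, -360, -328, -56, -368, 56, -280] -> [288, 80, 56, 48, -56, -280, -328, -360, -368] -> [-288, -80, -56, -48, 56, 280, 328, 360, 368] -> [-283, -75, -51, -43, 61, 285, 333, 365, 373]
  [14, 36, 30, 32, 6] -> [-112, -288, -240, -256, -48] -> [-48, -112, -240, -256, -288] -> [48, 112, 240, 256, 288] -> [53, 117, 245, 261, 293]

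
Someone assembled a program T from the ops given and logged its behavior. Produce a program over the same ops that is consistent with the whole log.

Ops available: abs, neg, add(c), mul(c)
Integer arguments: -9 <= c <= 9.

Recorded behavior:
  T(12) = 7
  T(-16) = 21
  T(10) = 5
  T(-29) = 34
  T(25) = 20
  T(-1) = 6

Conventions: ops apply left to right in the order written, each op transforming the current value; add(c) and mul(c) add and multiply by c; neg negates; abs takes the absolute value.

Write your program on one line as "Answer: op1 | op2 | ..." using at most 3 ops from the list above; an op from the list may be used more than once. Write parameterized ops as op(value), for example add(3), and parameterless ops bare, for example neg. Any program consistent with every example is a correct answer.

add(-5) | abs

Check, running the answer program on each example:
  12 -> 7 -> 7
  -16 -> -21 -> 21
  10 -> 5 -> 5
  -29 -> -34 -> 34
  25 -> 20 -> 20
  -1 -> -6 -> 6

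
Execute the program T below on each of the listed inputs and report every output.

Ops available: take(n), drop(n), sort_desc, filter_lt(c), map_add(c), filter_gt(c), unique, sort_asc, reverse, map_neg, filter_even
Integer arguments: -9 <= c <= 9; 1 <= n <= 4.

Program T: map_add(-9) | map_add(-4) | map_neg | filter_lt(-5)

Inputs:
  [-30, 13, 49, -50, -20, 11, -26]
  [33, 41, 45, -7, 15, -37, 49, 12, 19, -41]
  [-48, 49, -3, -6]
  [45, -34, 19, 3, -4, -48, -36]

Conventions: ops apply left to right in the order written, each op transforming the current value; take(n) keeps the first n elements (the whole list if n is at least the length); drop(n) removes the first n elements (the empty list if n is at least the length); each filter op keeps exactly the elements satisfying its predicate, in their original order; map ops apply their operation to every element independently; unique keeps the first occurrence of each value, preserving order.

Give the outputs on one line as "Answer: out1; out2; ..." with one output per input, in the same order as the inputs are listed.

[-36]; [-20, -28, -32, -36, -6]; [-36]; [-32, -6]

Execution, op by op:
  [-30, 13, 49, -50, -20, 11, -26] -> [-39, 4, 40, -59, -29, 2, -35] -> [-43, 0, 36, -63, -33, -2, -39] -> [43, 0, -36, 63, 33, 2, 39] -> [-36]
  [33, 41, 45, -7, 15, -37, 49, 12, 19, -41] -> [24, 32, 36, -16, 6, -46, 40, 3, 10, -50] -> [20, 28, 32, -20, 2, -50, 36, -1, 6, -54] -> [-20, -28, -32, 20, -2, 50, -36, 1, -6, 54] -> [-20, -28, -32, -36, -6]
  [-48, 49, -3, -6] -> [-57, 40, -12, -15] -> [-61, 36, -16, -19] -> [61, -36, 16, 19] -> [-36]
  [45, -34, 19, 3, -4, -48, -36] -> [36, -43, 10, -6, -13, -57, -45] -> [32, -47, 6, -10, -17, -61, -49] -> [-32, 47, -6, 10, 17, 61, 49] -> [-32, -6]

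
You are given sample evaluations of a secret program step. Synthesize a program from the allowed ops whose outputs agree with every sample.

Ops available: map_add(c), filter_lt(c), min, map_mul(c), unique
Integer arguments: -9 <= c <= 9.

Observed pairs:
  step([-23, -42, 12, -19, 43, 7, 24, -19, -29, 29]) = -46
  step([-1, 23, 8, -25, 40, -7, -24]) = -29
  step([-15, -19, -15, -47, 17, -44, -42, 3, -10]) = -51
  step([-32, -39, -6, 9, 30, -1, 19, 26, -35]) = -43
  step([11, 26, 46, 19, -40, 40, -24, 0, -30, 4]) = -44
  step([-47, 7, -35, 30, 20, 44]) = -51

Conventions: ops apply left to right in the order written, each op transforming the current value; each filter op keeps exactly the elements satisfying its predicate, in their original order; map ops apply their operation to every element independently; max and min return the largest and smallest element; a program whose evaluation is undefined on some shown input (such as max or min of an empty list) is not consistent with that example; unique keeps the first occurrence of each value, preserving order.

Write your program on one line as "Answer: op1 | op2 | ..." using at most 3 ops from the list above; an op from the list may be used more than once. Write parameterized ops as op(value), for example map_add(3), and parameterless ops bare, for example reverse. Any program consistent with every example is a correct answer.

unique | map_add(-4) | min

Check, running the answer program on each example:
  [-23, -42, 12, -19, 43, 7, 24, -19, -29, 29] -> [-23, -42, 12, -19, 43, 7, 24, -29, 29] -> [-27, -46, 8, -23, 39, 3, 20, -33, 25] -> -46
  [-1, 23, 8, -25, 40, -7, -24] -> [-1, 23, 8, -25, 40, -7, -24] -> [-5, 19, 4, -29, 36, -11, -28] -> -29
  [-15, -19, -15, -47, 17, -44, -42, 3, -10] -> [-15, -19, -47, 17, -44, -42, 3, -10] -> [-19, -23, -51, 13, -48, -46, -1, -14] -> -51
  [-32, -39, -6, 9, 30, -1, 19, 26, -35] -> [-32, -39, -6, 9, 30, -1, 19, 26, -35] -> [-36, -43, -10, 5, 26, -5, 15, 22, -39] -> -43
  [11, 26, 46, 19, -40, 40, -24, 0, -30, 4] -> [11, 26, 46, 19, -40, 40, -24, 0, -30, 4] -> [7, 22, 42, 15, -44, 36, -28, -4, -34, 0] -> -44
  [-47, 7, -35, 30, 20, 44] -> [-47, 7, -35, 30, 20, 44] -> [-51, 3, -39, 26, 16, 40] -> -51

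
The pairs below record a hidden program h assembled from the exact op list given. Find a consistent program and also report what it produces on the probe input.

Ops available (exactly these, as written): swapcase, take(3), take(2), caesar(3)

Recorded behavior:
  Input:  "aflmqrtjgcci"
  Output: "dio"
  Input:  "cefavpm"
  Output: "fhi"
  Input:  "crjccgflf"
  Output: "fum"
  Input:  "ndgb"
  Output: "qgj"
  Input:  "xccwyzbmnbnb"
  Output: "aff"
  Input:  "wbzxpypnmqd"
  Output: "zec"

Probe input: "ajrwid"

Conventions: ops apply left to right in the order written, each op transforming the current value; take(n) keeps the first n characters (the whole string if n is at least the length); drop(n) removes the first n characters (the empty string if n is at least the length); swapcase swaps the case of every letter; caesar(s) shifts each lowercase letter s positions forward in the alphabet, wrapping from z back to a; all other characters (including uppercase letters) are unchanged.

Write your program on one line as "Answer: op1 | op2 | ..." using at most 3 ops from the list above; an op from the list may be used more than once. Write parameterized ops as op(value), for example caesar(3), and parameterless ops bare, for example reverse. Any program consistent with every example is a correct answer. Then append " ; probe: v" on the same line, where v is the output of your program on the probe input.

take(3) | caesar(3) ; probe: "dmu"

Check, running the answer program on each example:
  "aflmqrtjgcci" -> "afl" -> "dio"
  "cefavpm" -> "cef" -> "fhi"
  "crjccgflf" -> "crj" -> "fum"
  "ndgb" -> "ndg" -> "qgj"
  "xccwyzbmnbnb" -> "xcc" -> "aff"
  "wbzxpypnmqd" -> "wbz" -> "zec"
  probe: "ajrwid" -> "ajr" -> "dmu"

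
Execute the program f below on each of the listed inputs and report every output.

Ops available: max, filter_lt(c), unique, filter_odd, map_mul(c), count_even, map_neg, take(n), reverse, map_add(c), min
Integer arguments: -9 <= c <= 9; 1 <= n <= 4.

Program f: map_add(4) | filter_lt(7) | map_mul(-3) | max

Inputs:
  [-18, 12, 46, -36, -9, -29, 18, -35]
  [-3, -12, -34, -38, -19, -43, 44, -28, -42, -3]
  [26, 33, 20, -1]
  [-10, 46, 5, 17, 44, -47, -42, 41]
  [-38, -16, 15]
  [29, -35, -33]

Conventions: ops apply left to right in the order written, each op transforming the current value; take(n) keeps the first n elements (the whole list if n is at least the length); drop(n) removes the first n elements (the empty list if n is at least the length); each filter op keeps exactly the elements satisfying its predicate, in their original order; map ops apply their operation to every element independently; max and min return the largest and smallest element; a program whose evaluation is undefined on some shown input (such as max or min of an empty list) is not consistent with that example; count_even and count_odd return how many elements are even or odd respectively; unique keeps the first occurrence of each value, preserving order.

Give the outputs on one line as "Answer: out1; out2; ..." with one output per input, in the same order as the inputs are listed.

Execution, op by op:
  [-18, 12, 46, -36, -9, -29, 18, -35] -> [-14, 16, 50, -32, -5, -25, 22, -31] -> [-14, -32, -5, -25, -31] -> [42, 96, 15, 75, 93] -> 96
  [-3, -12, -34, -38, -19, -43, 44, -28, -42, -3] -> [1, -8, -30, -34, -15, -39, 48, -24, -38, 1] -> [1, -8, -30, -34, -15, -39, -24, -38, 1] -> [-3, 24, 90, 102, 45, 117, 72, 114, -3] -> 117
  [26, 33, 20, -1] -> [30, 37, 24, 3] -> [3] -> [-9] -> -9
  [-10, 46, 5, 17, 44, -47, -42, 41] -> [-6, 50, 9, 21, 48, -43, -38, 45] -> [-6, -43, -38] -> [18, 129, 114] -> 129
  [-38, -16, 15] -> [-34, -12, 19] -> [-34, -12] -> [102, 36] -> 102
  [29, -35, -33] -> [33, -31, -29] -> [-31, -29] -> [93, 87] -> 93

96; 117; -9; 129; 102; 93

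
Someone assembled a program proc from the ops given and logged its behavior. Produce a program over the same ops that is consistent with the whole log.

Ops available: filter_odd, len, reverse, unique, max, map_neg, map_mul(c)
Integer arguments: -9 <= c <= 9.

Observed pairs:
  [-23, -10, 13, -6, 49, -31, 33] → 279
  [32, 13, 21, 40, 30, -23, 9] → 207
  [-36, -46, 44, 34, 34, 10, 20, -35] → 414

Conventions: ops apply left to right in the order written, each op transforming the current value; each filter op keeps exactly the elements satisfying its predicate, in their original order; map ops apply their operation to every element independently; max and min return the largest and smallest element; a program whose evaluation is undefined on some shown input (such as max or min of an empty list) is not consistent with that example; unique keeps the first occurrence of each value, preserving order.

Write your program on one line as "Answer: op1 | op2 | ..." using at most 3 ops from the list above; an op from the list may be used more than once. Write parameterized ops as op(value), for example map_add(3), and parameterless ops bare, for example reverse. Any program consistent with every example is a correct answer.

map_mul(-9) | unique | max

Check, running the answer program on each example:
  [-23, -10, 13, -6, 49, -31, 33] -> [207, 90, -117, 54, -441, 279, -297] -> [207, 90, -117, 54, -441, 279, -297] -> 279
  [32, 13, 21, 40, 30, -23, 9] -> [-288, -117, -189, -360, -270, 207, -81] -> [-288, -117, -189, -360, -270, 207, -81] -> 207
  [-36, -46, 44, 34, 34, 10, 20, -35] -> [324, 414, -396, -306, -306, -90, -180, 315] -> [324, 414, -396, -306, -90, -180, 315] -> 414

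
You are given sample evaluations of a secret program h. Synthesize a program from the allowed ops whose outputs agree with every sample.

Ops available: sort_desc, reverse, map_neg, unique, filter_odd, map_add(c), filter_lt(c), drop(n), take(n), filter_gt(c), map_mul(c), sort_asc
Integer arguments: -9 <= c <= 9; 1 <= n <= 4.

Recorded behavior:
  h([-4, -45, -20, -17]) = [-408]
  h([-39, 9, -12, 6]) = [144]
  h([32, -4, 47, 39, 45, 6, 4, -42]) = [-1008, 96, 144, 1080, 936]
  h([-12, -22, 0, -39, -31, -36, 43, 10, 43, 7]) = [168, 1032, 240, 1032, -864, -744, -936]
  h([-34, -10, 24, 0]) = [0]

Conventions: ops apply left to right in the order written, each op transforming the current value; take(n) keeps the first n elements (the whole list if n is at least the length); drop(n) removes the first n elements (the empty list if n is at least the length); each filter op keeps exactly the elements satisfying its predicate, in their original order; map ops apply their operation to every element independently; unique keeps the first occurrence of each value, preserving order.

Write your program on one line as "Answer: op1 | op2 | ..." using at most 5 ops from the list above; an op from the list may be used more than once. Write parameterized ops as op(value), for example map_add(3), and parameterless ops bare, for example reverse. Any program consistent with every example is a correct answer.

drop(3) | reverse | map_mul(4) | map_mul(6)

Check, running the answer program on each example:
  [-4, -45, -20, -17] -> [-17] -> [-17] -> [-68] -> [-408]
  [-39, 9, -12, 6] -> [6] -> [6] -> [24] -> [144]
  [32, -4, 47, 39, 45, 6, 4, -42] -> [39, 45, 6, 4, -42] -> [-42, 4, 6, 45, 39] -> [-168, 16, 24, 180, 156] -> [-1008, 96, 144, 1080, 936]
  [-12, -22, 0, -39, -31, -36, 43, 10, 43, 7] -> [-39, -31, -36, 43, 10, 43, 7] -> [7, 43, 10, 43, -36, -31, -39] -> [28, 172, 40, 172, -144, -124, -156] -> [168, 1032, 240, 1032, -864, -744, -936]
  [-34, -10, 24, 0] -> [0] -> [0] -> [0] -> [0]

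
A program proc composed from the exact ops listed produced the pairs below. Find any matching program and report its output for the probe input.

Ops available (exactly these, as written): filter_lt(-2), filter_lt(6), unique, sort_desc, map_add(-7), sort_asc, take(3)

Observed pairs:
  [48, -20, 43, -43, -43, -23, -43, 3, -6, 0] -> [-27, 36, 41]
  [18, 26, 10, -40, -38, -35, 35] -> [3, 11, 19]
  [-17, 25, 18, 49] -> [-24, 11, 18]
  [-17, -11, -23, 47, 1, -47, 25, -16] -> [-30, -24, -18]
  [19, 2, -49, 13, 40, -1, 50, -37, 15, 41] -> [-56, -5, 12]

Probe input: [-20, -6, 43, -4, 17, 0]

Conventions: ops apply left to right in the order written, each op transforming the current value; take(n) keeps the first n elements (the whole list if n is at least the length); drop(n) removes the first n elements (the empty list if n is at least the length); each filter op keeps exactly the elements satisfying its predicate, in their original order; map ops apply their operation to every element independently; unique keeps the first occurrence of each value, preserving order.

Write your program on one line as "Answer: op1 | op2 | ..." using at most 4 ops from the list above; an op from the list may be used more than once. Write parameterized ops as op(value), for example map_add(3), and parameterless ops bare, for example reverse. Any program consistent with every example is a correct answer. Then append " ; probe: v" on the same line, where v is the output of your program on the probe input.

take(3) | map_add(-7) | sort_asc ; probe: [-27, -13, 36]

Check, running the answer program on each example:
  [48, -20, 43, -43, -43, -23, -43, 3, -6, 0] -> [48, -20, 43] -> [41, -27, 36] -> [-27, 36, 41]
  [18, 26, 10, -40, -38, -35, 35] -> [18, 26, 10] -> [11, 19, 3] -> [3, 11, 19]
  [-17, 25, 18, 49] -> [-17, 25, 18] -> [-24, 18, 11] -> [-24, 11, 18]
  [-17, -11, -23, 47, 1, -47, 25, -16] -> [-17, -11, -23] -> [-24, -18, -30] -> [-30, -24, -18]
  [19, 2, -49, 13, 40, -1, 50, -37, 15, 41] -> [19, 2, -49] -> [12, -5, -56] -> [-56, -5, 12]
  probe: [-20, -6, 43, -4, 17, 0] -> [-20, -6, 43] -> [-27, -13, 36] -> [-27, -13, 36]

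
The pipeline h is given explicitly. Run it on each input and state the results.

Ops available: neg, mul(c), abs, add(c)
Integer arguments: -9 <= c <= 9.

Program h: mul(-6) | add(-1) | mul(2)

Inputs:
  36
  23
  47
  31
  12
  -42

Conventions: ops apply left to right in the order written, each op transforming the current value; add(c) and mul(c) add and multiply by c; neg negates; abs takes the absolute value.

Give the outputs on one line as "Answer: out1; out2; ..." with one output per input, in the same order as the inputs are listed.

-434; -278; -566; -374; -146; 502

Execution, op by op:
  36 -> -216 -> -217 -> -434
  23 -> -138 -> -139 -> -278
  47 -> -282 -> -283 -> -566
  31 -> -186 -> -187 -> -374
  12 -> -72 -> -73 -> -146
  -42 -> 252 -> 251 -> 502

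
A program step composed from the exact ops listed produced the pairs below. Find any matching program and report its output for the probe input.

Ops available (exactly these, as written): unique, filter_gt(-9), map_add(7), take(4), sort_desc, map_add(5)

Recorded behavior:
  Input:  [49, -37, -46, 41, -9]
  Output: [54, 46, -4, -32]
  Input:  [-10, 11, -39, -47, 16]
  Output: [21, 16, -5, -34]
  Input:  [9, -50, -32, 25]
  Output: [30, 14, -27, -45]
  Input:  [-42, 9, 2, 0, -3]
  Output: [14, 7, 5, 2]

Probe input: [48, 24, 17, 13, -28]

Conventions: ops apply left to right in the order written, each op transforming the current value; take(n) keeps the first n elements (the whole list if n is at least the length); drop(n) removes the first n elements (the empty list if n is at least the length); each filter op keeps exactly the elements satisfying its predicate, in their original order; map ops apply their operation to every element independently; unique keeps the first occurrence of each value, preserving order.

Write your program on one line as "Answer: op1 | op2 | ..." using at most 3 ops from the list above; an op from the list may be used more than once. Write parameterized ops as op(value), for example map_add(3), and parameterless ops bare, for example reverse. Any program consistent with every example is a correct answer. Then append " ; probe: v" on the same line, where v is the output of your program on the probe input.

sort_desc | map_add(5) | take(4) ; probe: [53, 29, 22, 18]

Check, running the answer program on each example:
  [49, -37, -46, 41, -9] -> [49, 41, -9, -37, -46] -> [54, 46, -4, -32, -41] -> [54, 46, -4, -32]
  [-10, 11, -39, -47, 16] -> [16, 11, -10, -39, -47] -> [21, 16, -5, -34, -42] -> [21, 16, -5, -34]
  [9, -50, -32, 25] -> [25, 9, -32, -50] -> [30, 14, -27, -45] -> [30, 14, -27, -45]
  [-42, 9, 2, 0, -3] -> [9, 2, 0, -3, -42] -> [14, 7, 5, 2, -37] -> [14, 7, 5, 2]
  probe: [48, 24, 17, 13, -28] -> [48, 24, 17, 13, -28] -> [53, 29, 22, 18, -23] -> [53, 29, 22, 18]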